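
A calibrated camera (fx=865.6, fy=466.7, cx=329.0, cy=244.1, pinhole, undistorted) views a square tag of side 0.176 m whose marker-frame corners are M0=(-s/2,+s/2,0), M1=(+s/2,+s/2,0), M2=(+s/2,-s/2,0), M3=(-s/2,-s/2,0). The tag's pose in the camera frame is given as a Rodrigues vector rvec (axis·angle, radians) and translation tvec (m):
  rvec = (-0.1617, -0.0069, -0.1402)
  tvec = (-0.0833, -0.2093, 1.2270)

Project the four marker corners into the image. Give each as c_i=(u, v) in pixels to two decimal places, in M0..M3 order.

Intrinsics K: fx=865.6, fy=466.7, cx=329.0, cy=244.1
Marker side s = 0.176 m; corners in marker frame (Z=0):
  M0 = (-0.0880, +0.0880, 0)
  M1 = (+0.0880, +0.0880, 0)
  M2 = (+0.0880, -0.0880, 0)
  M3 = (-0.0880, -0.0880, 0)
rvec = (-0.1617, -0.0069, -0.1402), |rvec| = θ = 0.21413 rad = 12.269°
Rodrigues: sinθ=0.21249, 1−cosθ=0.02284; R = I + sinθ·[k]× + (1−cosθ)·[k]×²:
    [+0.99019 +0.13969 +0.00444]
    [-0.13858 +0.97719 +0.16095]
    [+0.01814 -0.15999 +0.98695]
t = (-0.0833, -0.2093, 1.2270) m
M0: Pc = R·M0+t = (-0.15814, -0.11111, +1.21133); u = 865.6·(-0.15814)/1.21133 + 329.0 = 215.9920, v = 466.7·(-0.11111)/1.21133 + 244.1 = 201.2903
M1: Pc = R·M1+t = (+0.01613, -0.13550, +1.21452); u = 865.6·(+0.01613)/1.21452 + 329.0 = 340.4952, v = 466.7·(-0.13550)/1.21452 + 244.1 = 192.0308
M2: Pc = R·M2+t = (-0.00846, -0.30749, +1.24267); u = 865.6·(-0.00846)/1.24267 + 329.0 = 323.1098, v = 466.7·(-0.30749)/1.24267 + 244.1 = 128.6199
M3: Pc = R·M3+t = (-0.18273, -0.28310, +1.23948); u = 865.6·(-0.18273)/1.23948 + 329.0 = 201.3903, v = 466.7·(-0.28310)/1.23948 + 244.1 = 137.5057

c0=(215.99, 201.29) c1=(340.50, 192.03) c2=(323.11, 128.62) c3=(201.39, 137.51)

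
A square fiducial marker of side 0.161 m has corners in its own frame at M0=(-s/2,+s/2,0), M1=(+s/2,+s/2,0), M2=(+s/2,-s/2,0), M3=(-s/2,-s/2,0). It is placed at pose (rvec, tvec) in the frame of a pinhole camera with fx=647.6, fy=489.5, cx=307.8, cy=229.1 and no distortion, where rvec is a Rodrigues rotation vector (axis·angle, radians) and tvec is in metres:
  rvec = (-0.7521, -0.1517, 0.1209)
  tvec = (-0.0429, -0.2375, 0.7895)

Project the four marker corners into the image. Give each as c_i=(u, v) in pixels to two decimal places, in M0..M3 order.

c0=(195.17, 99.52) c1=(335.52, 119.51) c2=(338.63, 66.78) c3=(216.89, 48.49)

Intrinsics K: fx=647.6, fy=489.5, cx=307.8, cy=229.1
Marker side s = 0.161 m; corners in marker frame (Z=0):
  M0 = (-0.0805, +0.0805, 0)
  M1 = (+0.0805, +0.0805, 0)
  M2 = (+0.0805, -0.0805, 0)
  M3 = (-0.0805, -0.0805, 0)
rvec = (-0.7521, -0.1517, 0.1209), |rvec| = θ = 0.77671 rad = 44.502°
Rodrigues: sinθ=0.70094, 1−cosθ=0.28678; R = I + sinθ·[k]× + (1−cosθ)·[k]×²:
    [+0.98211 -0.05487 -0.18012]
    [+0.16334 +0.72416 +0.67001]
    [+0.09368 -0.68745 +0.72017]
t = (-0.0429, -0.2375, 0.7895) m
M0: Pc = R·M0+t = (-0.12638, -0.19235, +0.72662); u = 647.6·(-0.12638)/0.72662 + 307.8 = 195.1664, v = 489.5·(-0.19235)/0.72662 + 229.1 = 99.5173
M1: Pc = R·M1+t = (+0.03174, -0.16606, +0.74170); u = 647.6·(+0.03174)/0.74170 + 307.8 = 335.5157, v = 489.5·(-0.16606)/0.74170 + 229.1 = 119.5081
M2: Pc = R·M2+t = (+0.04058, -0.28265, +0.85238); u = 647.6·(+0.04058)/0.85238 + 307.8 = 338.6286, v = 489.5·(-0.28265)/0.85238 + 229.1 = 66.7837
M3: Pc = R·M3+t = (-0.11754, -0.30894, +0.83730); u = 647.6·(-0.11754)/0.83730 + 307.8 = 216.8875, v = 489.5·(-0.30894)/0.83730 + 229.1 = 48.4857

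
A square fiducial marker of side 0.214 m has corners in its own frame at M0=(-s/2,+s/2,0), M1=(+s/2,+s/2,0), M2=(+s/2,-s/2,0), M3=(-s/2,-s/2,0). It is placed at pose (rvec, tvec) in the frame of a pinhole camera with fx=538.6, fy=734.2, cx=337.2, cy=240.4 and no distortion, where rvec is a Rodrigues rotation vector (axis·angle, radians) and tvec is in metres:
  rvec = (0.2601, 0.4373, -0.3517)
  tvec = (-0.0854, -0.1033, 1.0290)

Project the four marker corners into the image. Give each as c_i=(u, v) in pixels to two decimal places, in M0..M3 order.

Intrinsics K: fx=538.6, fy=734.2, cx=337.2, cy=240.4
Marker side s = 0.214 m; corners in marker frame (Z=0):
  M0 = (-0.1070, +0.1070, 0)
  M1 = (+0.1070, +0.1070, 0)
  M2 = (+0.1070, -0.1070, 0)
  M3 = (-0.1070, -0.1070, 0)
rvec = (0.2601, 0.4373, -0.3517), |rvec| = θ = 0.61853 rad = 35.439°
Rodrigues: sinθ=0.57984, 1−cosθ=0.18527; R = I + sinθ·[k]× + (1−cosθ)·[k]×²:
    [+0.84749 +0.38478 +0.36565]
    [-0.27462 +0.90734 -0.31831]
    [-0.45424 +0.16935 +0.87463]
t = (-0.0854, -0.1033, 1.0290) m
M0: Pc = R·M0+t = (-0.13491, +0.02317, +1.09572); u = 538.6·(-0.13491)/1.09572 + 337.2 = 270.8852, v = 734.2·(+0.02317)/1.09572 + 240.4 = 255.9249
M1: Pc = R·M1+t = (+0.04645, -0.03560, +0.99852); u = 538.6·(+0.04645)/0.99852 + 337.2 = 362.2570, v = 734.2·(-0.03560)/0.99852 + 240.4 = 214.2244
M2: Pc = R·M2+t = (-0.03589, -0.22977, +0.96228); u = 538.6·(-0.03589)/0.96228 + 337.2 = 317.1120, v = 734.2·(-0.22977)/0.96228 + 240.4 = 65.0897
M3: Pc = R·M3+t = (-0.21725, -0.17100, +1.05948); u = 538.6·(-0.21725)/1.05948 + 337.2 = 226.7569, v = 734.2·(-0.17100)/1.05948 + 240.4 = 121.8998

c0=(270.89, 255.92) c1=(362.26, 214.22) c2=(317.11, 65.09) c3=(226.76, 121.90)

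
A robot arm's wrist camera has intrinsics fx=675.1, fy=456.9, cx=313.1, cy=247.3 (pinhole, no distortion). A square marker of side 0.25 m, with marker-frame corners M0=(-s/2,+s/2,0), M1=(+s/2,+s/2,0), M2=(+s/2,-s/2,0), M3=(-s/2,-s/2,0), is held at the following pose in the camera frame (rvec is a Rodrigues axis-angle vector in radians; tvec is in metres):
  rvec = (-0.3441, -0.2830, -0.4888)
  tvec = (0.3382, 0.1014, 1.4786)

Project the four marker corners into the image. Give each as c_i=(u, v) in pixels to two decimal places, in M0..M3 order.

c0=(454.96, 330.53) c1=(542.63, 294.52) c2=(478.86, 231.73) c3=(391.23, 262.50)

Intrinsics K: fx=675.1, fy=456.9, cx=313.1, cy=247.3
Marker side s = 0.25 m; corners in marker frame (Z=0):
  M0 = (-0.1250, +0.1250, 0)
  M1 = (+0.1250, +0.1250, 0)
  M2 = (+0.1250, -0.1250, 0)
  M3 = (-0.1250, -0.1250, 0)
rvec = (-0.3441, -0.2830, -0.4888), |rvec| = θ = 0.66138 rad = 37.894°
Rodrigues: sinθ=0.61420, 1−cosθ=0.21085; R = I + sinθ·[k]× + (1−cosθ)·[k]×²:
    [+0.84622 +0.50088 -0.18174]
    [-0.40700 +0.82775 +0.38624]
    [+0.34389 -0.25288 +0.90432]
t = (0.3382, 0.1014, 1.4786) m
M0: Pc = R·M0+t = (+0.29503, +0.25574, +1.40400); u = 675.1·(+0.29503)/1.40400 + 313.1 = 454.9628, v = 456.9·(+0.25574)/1.40400 + 247.3 = 330.5257
M1: Pc = R·M1+t = (+0.50659, +0.15399, +1.48998); u = 675.1·(+0.50659)/1.48998 + 313.1 = 542.6319, v = 456.9·(+0.15399)/1.48998 + 247.3 = 294.5223
M2: Pc = R·M2+t = (+0.38137, -0.05294, +1.55320); u = 675.1·(+0.38137)/1.55320 + 313.1 = 478.8625, v = 456.9·(-0.05294)/1.55320 + 247.3 = 231.7257
M3: Pc = R·M3+t = (+0.16981, +0.04881, +1.46722); u = 675.1·(+0.16981)/1.46722 + 313.1 = 391.2343, v = 456.9·(+0.04881)/1.46722 + 247.3 = 262.4982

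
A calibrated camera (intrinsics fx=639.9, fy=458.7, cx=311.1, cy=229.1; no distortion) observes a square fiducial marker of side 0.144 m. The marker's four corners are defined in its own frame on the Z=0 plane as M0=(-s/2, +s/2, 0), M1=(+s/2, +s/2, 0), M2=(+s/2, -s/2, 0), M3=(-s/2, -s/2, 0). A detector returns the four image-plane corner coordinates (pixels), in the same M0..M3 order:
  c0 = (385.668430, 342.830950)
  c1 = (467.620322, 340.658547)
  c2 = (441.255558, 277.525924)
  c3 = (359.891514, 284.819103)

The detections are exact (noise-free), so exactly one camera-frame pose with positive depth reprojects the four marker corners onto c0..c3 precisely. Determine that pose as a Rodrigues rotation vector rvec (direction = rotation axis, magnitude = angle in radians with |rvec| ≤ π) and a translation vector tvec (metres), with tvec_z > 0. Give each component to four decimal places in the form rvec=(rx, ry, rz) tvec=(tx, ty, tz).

rvec=(0.2267, 0.5963, -0.2605) tvec=(0.1583, 0.1810, 1.0034)

Intrinsics K: fx=639.9, fy=458.7, cx=311.1, cy=229.1
Marker side s = 0.144 m; corners in marker frame (Z=0):
  M0 = (-0.0720, +0.0720, 0)
  M1 = (+0.0720, +0.0720, 0)
  M2 = (+0.0720, -0.0720, 0)
  M3 = (-0.0720, -0.0720, 0)
Detected image corners:
  c0 = (385.668430, 342.830950) px
  c1 = (467.620322, 340.658547) px
  c2 = (441.255558, 277.525924) px
  c3 = (359.891514, 284.819103) px
Planar DLT: solve 8×8 A·h = b for H (H[2,2]=1):
  H  [+328.59977 +236.42760 +412.03978]
  H  [-212.28366 +461.66887 +311.84929]
  H  [-0.57661 +0.13410 +1.00000]
B = K⁻¹H; ‖b₁‖=0.996605, ‖b₂‖=0.996605; λ = 2/(‖b₁‖+‖b₂‖) = 1.003407, sign → tz>0 ⇒ λ=+1.003407
r₁ = λ·B[:,0] = (+0.79655,-0.17540,-0.57857); r₂ = λ·B[:,1] = (+0.30532,+0.94270,+0.13456)
r₃ = r₁×r₂ = (+0.52181,-0.28383,+0.80446); SVD([r₁ r₂ r₃]) → R = UVᵀ:
  R  [+0.79655 +0.30532 +0.52181]
  R  [-0.17540 +0.94270 -0.28383]
  R  [-0.57857 +0.13456 +0.80446]
t = (+0.15828, +0.18101, +1.00341) m
tr R = 2.543703; θ = arccos((tr R − 1)/2) = 0.689048 rad = 39.480°
axis k = ((R−Rᵀ)₃₂, (R−Rᵀ)₁₃, (R−Rᵀ)₂₁) / (2 sinθ) = (+0.329021, +0.865350, -0.378041)
rvec = θ·k = (+0.226711, +0.596268, -0.260488)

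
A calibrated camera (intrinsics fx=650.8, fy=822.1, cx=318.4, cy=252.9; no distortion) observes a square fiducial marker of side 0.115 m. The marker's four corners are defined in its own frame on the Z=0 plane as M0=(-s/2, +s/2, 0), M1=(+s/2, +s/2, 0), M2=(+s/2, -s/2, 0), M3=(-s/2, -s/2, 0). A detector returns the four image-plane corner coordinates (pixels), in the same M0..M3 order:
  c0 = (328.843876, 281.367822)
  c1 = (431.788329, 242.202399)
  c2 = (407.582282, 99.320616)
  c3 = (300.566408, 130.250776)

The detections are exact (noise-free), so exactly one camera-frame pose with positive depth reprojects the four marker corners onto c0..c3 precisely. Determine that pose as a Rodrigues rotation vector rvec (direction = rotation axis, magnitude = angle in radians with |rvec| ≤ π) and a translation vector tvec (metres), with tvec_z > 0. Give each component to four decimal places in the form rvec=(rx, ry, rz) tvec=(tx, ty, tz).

rvec=(0.0859, -0.3587, -0.2526) tvec=(0.0488, -0.0491, 0.6276)

Intrinsics K: fx=650.8, fy=822.1, cx=318.4, cy=252.9
Marker side s = 0.115 m; corners in marker frame (Z=0):
  M0 = (-0.0575, +0.0575, 0)
  M1 = (+0.0575, +0.0575, 0)
  M2 = (+0.0575, -0.0575, 0)
  M3 = (-0.0575, -0.0575, 0)
Detected image corners:
  c0 = (328.843876, 281.367822) px
  c1 = (431.788329, 242.202399) px
  c2 = (407.582282, 99.320616) px
  c3 = (300.566408, 130.250776) px
Planar DLT: solve 8×8 A·h = b for H (H[2,2]=1):
  H  [+1109.34638 +302.31300 +368.96528]
  H  [-204.32993 +1315.44077 +188.60509]
  H  [+0.53563 +0.20335 +1.00000]
B = K⁻¹H; ‖b₁‖=1.593311, ‖b₂‖=1.593311; λ = 2/(‖b₁‖+‖b₂‖) = 0.627624, sign → tz>0 ⇒ λ=+0.627624
r₁ = λ·B[:,0] = (+0.90537,-0.25941,+0.33618); r₂ = λ·B[:,1] = (+0.22911,+0.96500,+0.12763)
r₃ = r₁×r₂ = (-0.35752,-0.03853,+0.93311); SVD([r₁ r₂ r₃]) → R = UVᵀ:
  R  [+0.90537 +0.22911 -0.35752]
  R  [-0.25941 +0.96500 -0.03853]
  R  [+0.33618 +0.12763 +0.93311]
t = (+0.04876, -0.04909, +0.62762) m
tr R = 2.803477; θ = arccos((tr R − 1)/2) = 0.447021 rad = 25.612°
axis k = ((R−Rᵀ)₃₂, (R−Rᵀ)₁₃, (R−Rᵀ)₂₁) / (2 sinθ) = (+0.192185, -0.802365, -0.565045)
rvec = θ·k = (+0.085911, -0.358674, -0.252587)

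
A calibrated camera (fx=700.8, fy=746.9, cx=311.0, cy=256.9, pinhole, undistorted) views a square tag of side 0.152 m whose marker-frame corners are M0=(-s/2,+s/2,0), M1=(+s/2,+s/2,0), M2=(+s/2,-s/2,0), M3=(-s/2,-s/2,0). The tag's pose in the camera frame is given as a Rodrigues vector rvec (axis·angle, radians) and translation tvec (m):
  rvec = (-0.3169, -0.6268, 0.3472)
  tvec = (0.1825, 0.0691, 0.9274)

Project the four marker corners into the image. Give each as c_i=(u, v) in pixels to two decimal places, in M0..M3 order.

Intrinsics K: fx=700.8, fy=746.9, cx=311.0, cy=256.9
Marker side s = 0.152 m; corners in marker frame (Z=0):
  M0 = (-0.0760, +0.0760, 0)
  M1 = (+0.0760, +0.0760, 0)
  M2 = (+0.0760, -0.0760, 0)
  M3 = (-0.0760, -0.0760, 0)
rvec = (-0.3169, -0.6268, 0.3472), |rvec| = θ = 0.78349 rad = 44.890°
Rodrigues: sinθ=0.70575, 1−cosθ=0.29154; R = I + sinθ·[k]× + (1−cosθ)·[k]×²:
    [+0.75615 -0.21841 -0.61687]
    [+0.40709 +0.89505 +0.18210]
    [+0.51236 -0.38882 +0.76571]
t = (0.1825, 0.0691, 0.9274) m
M0: Pc = R·M0+t = (+0.10843, +0.10618, +0.85891); u = 700.8·(+0.10843)/0.85891 + 311.0 = 399.4723, v = 746.9·(+0.10618)/0.85891 + 256.9 = 349.2373
M1: Pc = R·M1+t = (+0.22337, +0.16806, +0.93679); u = 700.8·(+0.22337)/0.93679 + 311.0 = 478.0989, v = 746.9·(+0.16806)/0.93679 + 256.9 = 390.8962
M2: Pc = R·M2+t = (+0.25657, +0.03202, +0.99589); u = 700.8·(+0.25657)/0.99589 + 311.0 = 491.5444, v = 746.9·(+0.03202)/0.99589 + 256.9 = 280.9108
M3: Pc = R·M3+t = (+0.14163, -0.02986, +0.91801); u = 700.8·(+0.14163)/0.91801 + 311.0 = 419.1202, v = 746.9·(-0.02986)/0.91801 + 256.9 = 232.6034

c0=(399.47, 349.24) c1=(478.10, 390.90) c2=(491.54, 280.91) c3=(419.12, 232.60)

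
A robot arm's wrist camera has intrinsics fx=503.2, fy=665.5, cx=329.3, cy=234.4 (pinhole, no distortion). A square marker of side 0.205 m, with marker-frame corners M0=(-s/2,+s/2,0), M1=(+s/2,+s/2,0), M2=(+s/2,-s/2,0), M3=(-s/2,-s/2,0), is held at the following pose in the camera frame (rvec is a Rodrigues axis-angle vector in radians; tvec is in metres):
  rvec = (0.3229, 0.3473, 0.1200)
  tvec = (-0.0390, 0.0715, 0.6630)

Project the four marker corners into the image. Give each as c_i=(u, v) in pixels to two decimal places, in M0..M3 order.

c0=(232.06, 371.85) c1=(367.56, 420.13) c2=(382.33, 225.94) c3=(231.50, 191.65)

Intrinsics K: fx=503.2, fy=665.5, cx=329.3, cy=234.4
Marker side s = 0.205 m; corners in marker frame (Z=0):
  M0 = (-0.1025, +0.1025, 0)
  M1 = (+0.1025, +0.1025, 0)
  M2 = (+0.1025, -0.1025, 0)
  M3 = (-0.1025, -0.1025, 0)
rvec = (0.3229, 0.3473, 0.1200), |rvec| = θ = 0.48916 rad = 28.027°
Rodrigues: sinθ=0.46989, 1−cosθ=0.11727; R = I + sinθ·[k]× + (1−cosθ)·[k]×²:
    [+0.93383 -0.06031 +0.35261]
    [+0.17023 +0.94184 -0.28975]
    [-0.31462 +0.33060 +0.88978]
t = (-0.0390, 0.0715, 0.6630) m
M0: Pc = R·M0+t = (-0.14090, +0.15059, +0.72914); u = 503.2·(-0.14090)/0.72914 + 329.3 = 232.0611, v = 665.5·(+0.15059)/0.72914 + 234.4 = 371.8470
M1: Pc = R·M1+t = (+0.05054, +0.18549, +0.66464); u = 503.2·(+0.05054)/0.66464 + 329.3 = 367.5607, v = 665.5·(+0.18549)/0.66464 + 234.4 = 420.1283
M2: Pc = R·M2+t = (+0.06290, -0.00759, +0.59686); u = 503.2·(+0.06290)/0.59686 + 329.3 = 382.3283, v = 665.5·(-0.00759)/0.59686 + 234.4 = 225.9374
M3: Pc = R·M3+t = (-0.12854, -0.04249, +0.66136); u = 503.2·(-0.12854)/0.66136 + 329.3 = 231.5032, v = 665.5·(-0.04249)/0.66136 + 234.4 = 191.6465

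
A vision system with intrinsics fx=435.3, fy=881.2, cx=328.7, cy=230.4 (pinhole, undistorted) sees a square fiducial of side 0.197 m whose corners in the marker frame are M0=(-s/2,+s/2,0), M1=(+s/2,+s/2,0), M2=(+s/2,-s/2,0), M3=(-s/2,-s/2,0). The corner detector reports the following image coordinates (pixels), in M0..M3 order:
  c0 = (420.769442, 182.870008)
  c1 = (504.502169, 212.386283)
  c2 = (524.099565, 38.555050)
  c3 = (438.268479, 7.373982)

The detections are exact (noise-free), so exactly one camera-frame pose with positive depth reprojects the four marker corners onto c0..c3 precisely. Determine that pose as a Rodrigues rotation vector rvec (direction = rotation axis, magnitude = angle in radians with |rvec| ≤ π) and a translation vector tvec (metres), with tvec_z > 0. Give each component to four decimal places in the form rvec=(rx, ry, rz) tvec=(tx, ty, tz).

rvec=(0.1319, -0.0141, 0.1715) tvec=(0.3251, -0.1334, 0.9883)

Intrinsics K: fx=435.3, fy=881.2, cx=328.7, cy=230.4
Marker side s = 0.197 m; corners in marker frame (Z=0):
  M0 = (-0.0985, +0.0985, 0)
  M1 = (+0.0985, +0.0985, 0)
  M2 = (+0.0985, -0.0985, 0)
  M3 = (-0.0985, -0.0985, 0)
Detected image corners:
  c0 = (420.769442, 182.870008) px
  c1 = (504.502169, 212.386283) px
  c2 = (524.099565, 38.555050) px
  c3 = (438.268479, 7.373982) px
Planar DLT: solve 8×8 A·h = b for H (H[2,2]=1):
  H  [+442.36798 -32.23742 +471.89685]
  H  [+156.82102 +901.08110 +111.46344]
  H  [+0.02558 +0.13123 +1.00000]
B = K⁻¹H; ‖b₁‖=1.011850, ‖b₂‖=1.011850; λ = 2/(‖b₁‖+‖b₂‖) = 0.988289, sign → tz>0 ⇒ λ=+0.988289
r₁ = λ·B[:,0] = (+0.98525,+0.16927,+0.02528); r₂ = λ·B[:,1] = (-0.17112,+0.97668,+0.12969)
r₃ = r₁×r₂ = (-0.00274,-0.13211,+0.99123); SVD([r₁ r₂ r₃]) → R = UVᵀ:
  R  [+0.98525 -0.17112 -0.00274]
  R  [+0.16927 +0.97668 -0.13211]
  R  [+0.02528 +0.12969 +0.99123]
t = (+0.32511, -0.13339, +0.98829) m
tr R = 2.953153; θ = arccos((tr R − 1)/2) = 0.216866 rad = 12.426°
axis k = ((R−Rᵀ)₃₂, (R−Rᵀ)₁₃, (R−Rᵀ)₂₁) / (2 sinθ) = (+0.608360, -0.065110, +0.790986)
rvec = θ·k = (+0.131933, -0.014120, +0.171538)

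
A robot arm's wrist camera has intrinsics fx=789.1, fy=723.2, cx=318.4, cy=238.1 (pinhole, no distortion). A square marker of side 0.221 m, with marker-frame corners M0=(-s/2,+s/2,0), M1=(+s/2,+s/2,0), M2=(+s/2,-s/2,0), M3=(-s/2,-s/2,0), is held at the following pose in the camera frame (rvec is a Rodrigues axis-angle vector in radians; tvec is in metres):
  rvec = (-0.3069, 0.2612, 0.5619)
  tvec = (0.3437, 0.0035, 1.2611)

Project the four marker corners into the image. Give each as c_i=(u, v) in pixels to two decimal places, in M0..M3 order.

c0=(437.42, 260.38) c1=(562.84, 325.50) c2=(631.39, 219.43) c3=(506.71, 162.38)

Intrinsics K: fx=789.1, fy=723.2, cx=318.4, cy=238.1
Marker side s = 0.221 m; corners in marker frame (Z=0):
  M0 = (-0.1105, +0.1105, 0)
  M1 = (+0.1105, +0.1105, 0)
  M2 = (+0.1105, -0.1105, 0)
  M3 = (-0.1105, -0.1105, 0)
rvec = (-0.3069, 0.2612, 0.5619), |rvec| = θ = 0.69148 rad = 39.619°
Rodrigues: sinθ=0.63768, 1−cosθ=0.22970; R = I + sinθ·[k]× + (1−cosθ)·[k]×²:
    [+0.81555 -0.55669 +0.15803]
    [+0.47967 +0.80308 +0.35353]
    [-0.32372 -0.21251 +0.92198]
t = (0.3437, 0.0035, 1.2611) m
M0: Pc = R·M0+t = (+0.19207, +0.03924, +1.27339); u = 789.1·(+0.19207)/1.27339 + 318.4 = 437.4214, v = 723.2·(+0.03924)/1.27339 + 238.1 = 260.3837
M1: Pc = R·M1+t = (+0.37230, +0.14524, +1.20185); u = 789.1·(+0.37230)/1.20185 + 318.4 = 562.8449, v = 723.2·(+0.14524)/1.20185 + 238.1 = 325.4991
M2: Pc = R·M2+t = (+0.49533, -0.03224, +1.24881); u = 789.1·(+0.49533)/1.24881 + 318.4 = 631.3910, v = 723.2·(-0.03224)/1.24881 + 238.1 = 219.4315
M3: Pc = R·M3+t = (+0.31510, -0.13824, +1.32035); u = 789.1·(+0.31510)/1.32035 + 318.4 = 506.7148, v = 723.2·(-0.13824)/1.32035 + 238.1 = 162.3795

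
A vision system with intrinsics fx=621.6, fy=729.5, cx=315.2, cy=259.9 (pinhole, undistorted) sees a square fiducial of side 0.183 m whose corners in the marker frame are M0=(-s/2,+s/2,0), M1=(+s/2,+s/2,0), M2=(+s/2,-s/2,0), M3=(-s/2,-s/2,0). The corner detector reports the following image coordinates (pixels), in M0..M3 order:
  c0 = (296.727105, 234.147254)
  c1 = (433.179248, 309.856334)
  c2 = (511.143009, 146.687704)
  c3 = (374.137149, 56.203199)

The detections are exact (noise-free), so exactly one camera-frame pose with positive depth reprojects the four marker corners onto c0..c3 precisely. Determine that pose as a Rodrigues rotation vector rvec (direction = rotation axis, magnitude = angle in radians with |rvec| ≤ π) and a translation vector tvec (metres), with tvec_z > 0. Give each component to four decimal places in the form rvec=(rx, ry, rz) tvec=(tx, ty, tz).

rvec=(0.2180, -0.2157, 0.4544) tvec=(0.1013, -0.0671, 0.6993)

Intrinsics K: fx=621.6, fy=729.5, cx=315.2, cy=259.9
Marker side s = 0.183 m; corners in marker frame (Z=0):
  M0 = (-0.0915, +0.0915, 0)
  M1 = (+0.0915, +0.0915, 0)
  M2 = (+0.0915, -0.0915, 0)
  M3 = (-0.0915, -0.0915, 0)
Detected image corners:
  c0 = (296.727105, 234.147254) px
  c1 = (433.179248, 309.856334) px
  c2 = (511.143009, 146.687704) px
  c3 = (374.137149, 56.203199) px
Planar DLT: solve 8×8 A·h = b for H (H[2,2]=1):
  H  [+893.42234 -332.50736 +405.25271]
  H  [+520.89113 +973.23456 +189.88001]
  H  [+0.36231 +0.22799 +1.00000]
B = K⁻¹H; ‖b₁‖=1.429997, ‖b₂‖=1.429997; λ = 2/(‖b₁‖+‖b₂‖) = 0.699302, sign → tz>0 ⇒ λ=+0.699302
r₁ = λ·B[:,0] = (+0.87663,+0.40906,+0.25337); r₂ = λ·B[:,1] = (-0.45492,+0.87615,+0.15943)
r₃ = r₁×r₂ = (-0.15677,-0.25502,+0.95414); SVD([r₁ r₂ r₃]) → R = UVᵀ:
  R  [+0.87663 -0.45492 -0.15677]
  R  [+0.40906 +0.87615 -0.25502]
  R  [+0.25337 +0.15943 +0.95414]
t = (+0.10131, -0.06712, +0.69930) m
tr R = 2.706914; θ = arccos((tr R − 1)/2) = 0.548213 rad = 31.410°
axis k = ((R−Rᵀ)₃₂, (R−Rᵀ)₁₃, (R−Rᵀ)₂₁) / (2 sinθ) = (+0.397628, -0.393480, +0.828894)
rvec = θ·k = (+0.217985, -0.215711, +0.454411)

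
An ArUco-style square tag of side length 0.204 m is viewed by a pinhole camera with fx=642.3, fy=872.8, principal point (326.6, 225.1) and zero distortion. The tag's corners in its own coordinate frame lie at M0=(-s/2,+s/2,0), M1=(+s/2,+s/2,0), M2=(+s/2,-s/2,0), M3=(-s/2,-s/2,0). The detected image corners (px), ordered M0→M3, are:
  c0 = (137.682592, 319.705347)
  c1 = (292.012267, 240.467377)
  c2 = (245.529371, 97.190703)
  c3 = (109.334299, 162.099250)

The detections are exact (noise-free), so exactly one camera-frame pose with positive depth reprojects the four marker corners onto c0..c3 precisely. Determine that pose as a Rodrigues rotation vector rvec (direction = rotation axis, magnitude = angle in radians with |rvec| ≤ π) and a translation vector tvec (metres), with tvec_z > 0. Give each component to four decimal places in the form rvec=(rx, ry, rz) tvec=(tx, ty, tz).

rvec=(-0.6212, -0.0194, -0.3905) tvec=(-0.1757, -0.0255, 0.8642)

Intrinsics K: fx=642.3, fy=872.8, cx=326.6, cy=225.1
Marker side s = 0.204 m; corners in marker frame (Z=0):
  M0 = (-0.1020, +0.1020, 0)
  M1 = (+0.1020, +0.1020, 0)
  M2 = (+0.1020, -0.1020, 0)
  M3 = (-0.1020, -0.1020, 0)
Detected image corners:
  c0 = (137.682592, 319.705347) px
  c1 = (292.012267, 240.467377) px
  c2 = (245.529371, 97.190703) px
  c3 = (109.334299, 162.099250) px
Planar DLT: solve 8×8 A·h = b for H (H[2,2]=1):
  H  [+739.44780 +56.26803 +196.04156]
  H  [-319.28352 +603.37332 +199.29632]
  H  [+0.15465 -0.65180 +1.00000]
B = K⁻¹H; ‖b₁‖=1.157156, ‖b₂‖=1.157156; λ = 2/(‖b₁‖+‖b₂‖) = 0.864188, sign → tz>0 ⇒ λ=+0.864188
r₁ = λ·B[:,0] = (+0.92694,-0.35060,+0.13364); r₂ = λ·B[:,1] = (+0.36212,+0.74269,-0.56327)
r₃ = r₁×r₂ = (+0.09823,+0.57052,+0.81539); SVD([r₁ r₂ r₃]) → R = UVᵀ:
  R  [+0.92694 +0.36212 +0.09823]
  R  [-0.35060 +0.74269 +0.57052]
  R  [+0.13364 -0.56327 +0.81539]
t = (-0.17566, -0.02555, +0.86419) m
tr R = 2.485022; θ = arccos((tr R − 1)/2) = 0.733985 rad = 42.054°
axis k = ((R−Rᵀ)₃₂, (R−Rᵀ)₁₃, (R−Rᵀ)₂₁) / (2 sinθ) = (-0.846322, -0.026436, -0.532015)
rvec = θ·k = (-0.621187, -0.019404, -0.390491)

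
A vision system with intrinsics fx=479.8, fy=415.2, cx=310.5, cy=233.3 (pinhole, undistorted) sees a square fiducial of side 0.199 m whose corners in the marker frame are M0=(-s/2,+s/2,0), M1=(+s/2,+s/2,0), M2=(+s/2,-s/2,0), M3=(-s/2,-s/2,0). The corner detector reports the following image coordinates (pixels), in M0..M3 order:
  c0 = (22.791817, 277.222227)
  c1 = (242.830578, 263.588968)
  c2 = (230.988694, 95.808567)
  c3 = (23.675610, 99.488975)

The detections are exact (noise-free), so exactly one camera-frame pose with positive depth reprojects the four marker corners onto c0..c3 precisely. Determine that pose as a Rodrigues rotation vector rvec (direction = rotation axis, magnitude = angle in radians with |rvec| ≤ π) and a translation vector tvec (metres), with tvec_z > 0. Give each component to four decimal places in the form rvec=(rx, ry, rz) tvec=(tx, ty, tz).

Intrinsics K: fx=479.8, fy=415.2, cx=310.5, cy=233.3
Marker side s = 0.199 m; corners in marker frame (Z=0):
  M0 = (-0.0995, +0.0995, 0)
  M1 = (+0.0995, +0.0995, 0)
  M2 = (+0.0995, -0.0995, 0)
  M3 = (-0.0995, -0.0995, 0)
Detected image corners:
  c0 = (22.791817, 277.222227) px
  c1 = (242.830578, 263.588968) px
  c2 = (230.988694, 95.808567) px
  c3 = (23.675610, 99.488975) px
Planar DLT: solve 8×8 A·h = b for H (H[2,2]=1):
  H  [+1108.43407 -11.43665 +132.90259]
  H  [+7.71302 +811.07393 +181.27652]
  H  [+0.27416 -0.30631 +1.00000]
B = K⁻¹H; ‖b₁‖=2.154592, ‖b₂‖=2.154592; λ = 2/(‖b₁‖+‖b₂‖) = 0.464125, sign → tz>0 ⇒ λ=+0.464125
r₁ = λ·B[:,0] = (+0.98988,-0.06288,+0.12724); r₂ = λ·B[:,1] = (+0.08094,+0.98653,-0.14216)
r₃ = r₁×r₂ = (-0.11659,+0.15102,+0.98163); SVD([r₁ r₂ r₃]) → R = UVᵀ:
  R  [+0.98988 +0.08094 -0.11659]
  R  [-0.06288 +0.98653 +0.15102]
  R  [+0.12724 -0.14216 +0.98163]
t = (-0.17180, -0.05815, +0.46412) m
tr R = 2.958035; θ = arccos((tr R − 1)/2) = 0.205212 rad = 11.758°
axis k = ((R−Rᵀ)₃₂, (R−Rᵀ)₁₃, (R−Rᵀ)₂₁) / (2 sinθ) = (-0.719392, -0.598293, -0.352874)
rvec = θ·k = (-0.147628, -0.122777, -0.072414)

rvec=(-0.1476, -0.1228, -0.0724) tvec=(-0.1718, -0.0582, 0.4641)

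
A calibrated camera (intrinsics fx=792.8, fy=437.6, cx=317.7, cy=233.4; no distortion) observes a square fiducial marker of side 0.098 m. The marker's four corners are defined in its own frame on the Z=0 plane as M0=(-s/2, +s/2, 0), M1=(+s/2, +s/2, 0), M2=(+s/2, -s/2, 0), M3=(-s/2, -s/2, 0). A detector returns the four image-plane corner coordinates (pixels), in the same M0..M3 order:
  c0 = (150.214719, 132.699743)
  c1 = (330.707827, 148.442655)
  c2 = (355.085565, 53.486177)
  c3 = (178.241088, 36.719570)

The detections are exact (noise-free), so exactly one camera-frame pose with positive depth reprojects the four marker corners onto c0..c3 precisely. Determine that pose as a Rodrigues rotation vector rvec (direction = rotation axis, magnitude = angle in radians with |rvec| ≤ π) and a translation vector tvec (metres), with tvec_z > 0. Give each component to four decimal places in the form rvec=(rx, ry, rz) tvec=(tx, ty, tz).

Intrinsics K: fx=792.8, fy=437.6, cx=317.7, cy=233.4
Marker side s = 0.098 m; corners in marker frame (Z=0):
  M0 = (-0.0490, +0.0490, 0)
  M1 = (+0.0490, +0.0490, 0)
  M2 = (+0.0490, -0.0490, 0)
  M3 = (-0.0490, -0.0490, 0)
Detected image corners:
  c0 = (150.214719, 132.699743) px
  c1 = (330.707827, 148.442655) px
  c2 = (355.085565, 53.486177) px
  c3 = (178.241088, 36.719570) px
Planar DLT: solve 8×8 A·h = b for H (H[2,2]=1):
  H  [+1858.82504 -314.81939 +254.30158]
  H  [+179.03698 +956.70973 +92.45443]
  H  [+0.14137 -0.18765 +1.00000]
B = K⁻¹H; ‖b₁‖=2.316512, ‖b₂‖=2.316512; λ = 2/(‖b₁‖+‖b₂‖) = 0.431683, sign → tz>0 ⇒ λ=+0.431683
r₁ = λ·B[:,0] = (+0.98768,+0.14407,+0.06103); r₂ = λ·B[:,1] = (-0.13896,+0.98698,-0.08100)
r₃ = r₁×r₂ = (-0.07190,+0.07153,+0.99484); SVD([r₁ r₂ r₃]) → R = UVᵀ:
  R  [+0.98768 -0.13896 -0.07190]
  R  [+0.14407 +0.98698 +0.07153]
  R  [+0.06103 -0.08100 +0.99484]
t = (-0.03452, -0.13904, +0.43168) m
tr R = 2.969508; θ = arccos((tr R − 1)/2) = 0.174843 rad = 10.018°
axis k = ((R−Rᵀ)₃₂, (R−Rᵀ)₁₃, (R−Rᵀ)₂₁) / (2 sinθ) = (-0.438425, -0.382075, +0.813512)
rvec = θ·k = (-0.076656, -0.066803, +0.142237)

rvec=(-0.0767, -0.0668, 0.1422) tvec=(-0.0345, -0.1390, 0.4317)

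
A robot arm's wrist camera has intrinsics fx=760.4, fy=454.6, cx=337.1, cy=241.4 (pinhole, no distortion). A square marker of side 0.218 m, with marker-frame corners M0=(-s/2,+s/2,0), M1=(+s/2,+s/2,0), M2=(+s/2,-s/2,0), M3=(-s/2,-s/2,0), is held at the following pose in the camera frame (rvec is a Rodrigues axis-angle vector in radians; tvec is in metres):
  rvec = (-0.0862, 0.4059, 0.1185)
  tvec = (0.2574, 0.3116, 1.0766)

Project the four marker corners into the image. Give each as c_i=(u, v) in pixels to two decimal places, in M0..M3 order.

c0=(435.16, 408.30) c1=(590.71, 431.84) c2=(608.59, 335.14) c3=(453.46, 319.33)

Intrinsics K: fx=760.4, fy=454.6, cx=337.1, cy=241.4
Marker side s = 0.218 m; corners in marker frame (Z=0):
  M0 = (-0.1090, +0.1090, 0)
  M1 = (+0.1090, +0.1090, 0)
  M2 = (+0.1090, -0.1090, 0)
  M3 = (-0.1090, -0.1090, 0)
rvec = (-0.0862, 0.4059, 0.1185), |rvec| = θ = 0.43154 rad = 24.725°
Rodrigues: sinθ=0.41827, 1−cosθ=0.09168; R = I + sinθ·[k]× + (1−cosθ)·[k]×²:
    [+0.91198 -0.13208 +0.38839]
    [+0.09763 +0.98943 +0.10723]
    [-0.39845 -0.05987 +0.91524]
t = (0.2574, 0.3116, 1.0766) m
M0: Pc = R·M0+t = (+0.14360, +0.40881, +1.11350); u = 760.4·(+0.14360)/1.11350 + 337.1 = 435.1610, v = 454.6·(+0.40881)/1.11350 + 241.4 = 408.2993
M1: Pc = R·M1+t = (+0.34241, +0.43009, +1.02664); u = 760.4·(+0.34241)/1.02664 + 337.1 = 590.7108, v = 454.6·(+0.43009)/1.02664 + 241.4 = 431.8447
M2: Pc = R·M2+t = (+0.37120, +0.21439, +1.03970); u = 760.4·(+0.37120)/1.03970 + 337.1 = 608.5858, v = 454.6·(+0.21439)/1.03970 + 241.4 = 335.1424
M3: Pc = R·M3+t = (+0.17239, +0.19311, +1.12656); u = 760.4·(+0.17239)/1.12656 + 337.1 = 453.4599, v = 454.6·(+0.19311)/1.12656 + 241.4 = 319.3259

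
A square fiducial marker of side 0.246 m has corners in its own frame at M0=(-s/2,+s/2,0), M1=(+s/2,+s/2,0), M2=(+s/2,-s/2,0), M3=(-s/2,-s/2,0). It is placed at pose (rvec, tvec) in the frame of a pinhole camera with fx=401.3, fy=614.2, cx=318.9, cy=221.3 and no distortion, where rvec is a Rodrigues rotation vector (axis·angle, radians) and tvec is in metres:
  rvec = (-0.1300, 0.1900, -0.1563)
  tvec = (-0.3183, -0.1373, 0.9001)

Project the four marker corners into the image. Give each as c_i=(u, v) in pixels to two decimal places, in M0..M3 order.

Intrinsics K: fx=401.3, fy=614.2, cx=318.9, cy=221.3
Marker side s = 0.246 m; corners in marker frame (Z=0):
  M0 = (-0.1230, +0.1230, 0)
  M1 = (+0.1230, +0.1230, 0)
  M2 = (+0.1230, -0.1230, 0)
  M3 = (-0.1230, -0.1230, 0)
rvec = (-0.1300, 0.1900, -0.1563), |rvec| = θ = 0.27826 rad = 15.943°
Rodrigues: sinθ=0.27468, 1−cosθ=0.03847; R = I + sinθ·[k]× + (1−cosθ)·[k]×²:
    [+0.96993 +0.14202 +0.19765]
    [-0.16656 +0.97947 +0.11358]
    [-0.17746 -0.14308 +0.97367]
t = (-0.3183, -0.1373, 0.9001) m
M0: Pc = R·M0+t = (-0.42013, +0.00366, +0.90433); u = 401.3·(-0.42013)/0.90433 + 318.9 = 132.4642, v = 614.2·(+0.00366)/0.90433 + 221.3 = 223.7869
M1: Pc = R·M1+t = (-0.18153, -0.03731, +0.86067); u = 401.3·(-0.18153)/0.86067 + 318.9 = 234.2592, v = 614.2·(-0.03731)/0.86067 + 221.3 = 194.6728
M2: Pc = R·M2+t = (-0.21647, -0.27826, +0.89587); u = 401.3·(-0.21647)/0.89587 + 318.9 = 221.9349, v = 614.2·(-0.27826)/0.89587 + 221.3 = 30.5267
M3: Pc = R·M3+t = (-0.45507, -0.23729, +0.93953); u = 401.3·(-0.45507)/0.93953 + 318.9 = 124.5261, v = 614.2·(-0.23729)/0.93953 + 221.3 = 66.1773

c0=(132.46, 223.79) c1=(234.26, 194.67) c2=(221.93, 30.53) c3=(124.53, 66.18)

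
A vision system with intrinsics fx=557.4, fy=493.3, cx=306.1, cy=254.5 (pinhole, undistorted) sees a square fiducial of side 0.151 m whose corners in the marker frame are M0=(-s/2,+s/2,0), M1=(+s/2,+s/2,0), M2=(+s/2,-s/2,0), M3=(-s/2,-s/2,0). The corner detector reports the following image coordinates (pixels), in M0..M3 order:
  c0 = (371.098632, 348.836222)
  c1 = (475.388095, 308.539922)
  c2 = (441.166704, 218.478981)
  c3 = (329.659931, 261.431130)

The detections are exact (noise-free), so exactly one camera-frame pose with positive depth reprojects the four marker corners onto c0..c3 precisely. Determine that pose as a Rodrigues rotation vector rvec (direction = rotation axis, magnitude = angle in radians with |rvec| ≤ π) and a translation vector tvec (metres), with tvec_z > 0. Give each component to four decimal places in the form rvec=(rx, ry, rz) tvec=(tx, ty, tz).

rvec=(0.3145, -0.0715, -0.4059) tvec=(0.1269, 0.0454, 0.7153)

Intrinsics K: fx=557.4, fy=493.3, cx=306.1, cy=254.5
Marker side s = 0.151 m; corners in marker frame (Z=0):
  M0 = (-0.0755, +0.0755, 0)
  M1 = (+0.0755, +0.0755, 0)
  M2 = (+0.0755, -0.0755, 0)
  M3 = (-0.0755, -0.0755, 0)
Detected image corners:
  c0 = (371.098632, 348.836222) px
  c1 = (475.388095, 308.539922) px
  c2 = (441.166704, 218.478981) px
  c3 = (329.659931, 261.431130) px
Planar DLT: solve 8×8 A·h = b for H (H[2,2]=1):
  H  [+717.09036 +428.45820 +404.99035]
  H  [-273.02513 +712.76988 +285.78281]
  H  [+0.00823 +0.44010 +1.00000]
B = K⁻¹H; ‖b₁‖=1.398057, ‖b₂‖=1.398057; λ = 2/(‖b₁‖+‖b₂‖) = 0.715278, sign → tz>0 ⇒ λ=+0.715278
r₁ = λ·B[:,0] = (+0.91697,-0.39892,+0.00589); r₂ = λ·B[:,1] = (+0.37695,+0.87110,+0.31479)
r₃ = r₁×r₂ = (-0.13070,-0.28643,+0.94914); SVD([r₁ r₂ r₃]) → R = UVᵀ:
  R  [+0.91697 +0.37695 -0.13070]
  R  [-0.39892 +0.87110 -0.28643]
  R  [+0.00589 +0.31479 +0.94914]
t = (+0.12690, +0.04536, +0.71528) m
tr R = 2.737212; θ = arccos((tr R − 1)/2) = 0.518414 rad = 29.703°
axis k = ((R−Rᵀ)₃₂, (R−Rᵀ)₁₃, (R−Rᵀ)₂₁) / (2 sinθ) = (+0.606680, -0.137829, -0.782906)
rvec = θ·k = (+0.314512, -0.071453, -0.405870)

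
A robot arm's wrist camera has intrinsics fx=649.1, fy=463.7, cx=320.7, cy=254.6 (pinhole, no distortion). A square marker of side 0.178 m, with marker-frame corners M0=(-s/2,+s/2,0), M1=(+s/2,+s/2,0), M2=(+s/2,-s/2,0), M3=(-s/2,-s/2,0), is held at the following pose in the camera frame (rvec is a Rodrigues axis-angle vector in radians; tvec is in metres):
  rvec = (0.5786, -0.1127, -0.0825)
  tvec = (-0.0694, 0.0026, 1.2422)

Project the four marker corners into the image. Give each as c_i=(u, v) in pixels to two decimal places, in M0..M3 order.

c0=(243.11, 285.87) c1=(332.13, 278.57) c2=(328.62, 223.17) c3=(232.22, 230.39)

Intrinsics K: fx=649.1, fy=463.7, cx=320.7, cy=254.6
Marker side s = 0.178 m; corners in marker frame (Z=0):
  M0 = (-0.0890, +0.0890, 0)
  M1 = (+0.0890, +0.0890, 0)
  M2 = (+0.0890, -0.0890, 0)
  M3 = (-0.0890, -0.0890, 0)
rvec = (0.5786, -0.1127, -0.0825), |rvec| = θ = 0.59522 rad = 34.104°
Rodrigues: sinθ=0.56069, 1−cosθ=0.17197; R = I + sinθ·[k]× + (1−cosθ)·[k]×²:
    [+0.99053 +0.04606 -0.12933]
    [-0.10937 +0.83419 -0.54052]
    [+0.08299 +0.54955 +0.83133]
t = (-0.0694, 0.0026, 1.2422) m
M0: Pc = R·M0+t = (-0.15346, +0.08658, +1.28372); u = 649.1·(-0.15346)/1.28372 + 320.7 = 243.1058, v = 463.7·(+0.08658)/1.28372 + 254.6 = 285.8728
M1: Pc = R·M1+t = (+0.02286, +0.06711, +1.29850); u = 649.1·(+0.02286)/1.29850 + 320.7 = 332.1257, v = 463.7·(+0.06711)/1.29850 + 254.6 = 278.5651
M2: Pc = R·M2+t = (+0.01466, -0.08138, +1.20068); u = 649.1·(+0.01466)/1.20068 + 320.7 = 328.6242, v = 463.7·(-0.08138)/1.20068 + 254.6 = 223.1724
M3: Pc = R·M3+t = (-0.16166, -0.06191, +1.18590); u = 649.1·(-0.16166)/1.18590 + 320.7 = 232.2178, v = 463.7·(-0.06191)/1.18590 + 254.6 = 230.3928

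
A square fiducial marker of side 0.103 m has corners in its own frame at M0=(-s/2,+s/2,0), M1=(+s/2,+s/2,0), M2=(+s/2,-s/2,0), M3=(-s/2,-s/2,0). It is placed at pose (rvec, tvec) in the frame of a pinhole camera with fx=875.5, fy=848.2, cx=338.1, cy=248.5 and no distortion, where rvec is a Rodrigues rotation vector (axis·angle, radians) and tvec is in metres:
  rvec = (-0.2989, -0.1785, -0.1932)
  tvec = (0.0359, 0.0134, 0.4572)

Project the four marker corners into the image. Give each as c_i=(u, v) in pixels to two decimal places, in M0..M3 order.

Intrinsics K: fx=875.5, fy=848.2, cx=338.1, cy=248.5
Marker side s = 0.103 m; corners in marker frame (Z=0):
  M0 = (-0.0515, +0.0515, 0)
  M1 = (+0.0515, +0.0515, 0)
  M2 = (+0.0515, -0.0515, 0)
  M3 = (-0.0515, -0.0515, 0)
rvec = (-0.2989, -0.1785, -0.1932), |rvec| = θ = 0.39816 rad = 22.813°
Rodrigues: sinθ=0.38772, 1−cosθ=0.07822; R = I + sinθ·[k]× + (1−cosθ)·[k]×²:
    [+0.96586 +0.21446 -0.14533]
    [-0.16181 +0.93750 +0.30808]
    [+0.20232 -0.27405 +0.94019]
t = (0.0359, 0.0134, 0.4572) m
M0: Pc = R·M0+t = (-0.00280, +0.07001, +0.43267); u = 875.5·(-0.00280)/0.43267 + 338.1 = 332.4402, v = 848.2·(+0.07001)/0.43267 + 248.5 = 385.7560
M1: Pc = R·M1+t = (+0.09669, +0.05335, +0.45351); u = 875.5·(+0.09669)/0.45351 + 338.1 = 524.7550, v = 848.2·(+0.05335)/0.45351 + 248.5 = 348.2777
M2: Pc = R·M2+t = (+0.07460, -0.04321, +0.48173); u = 875.5·(+0.07460)/0.48173 + 338.1 = 473.6725, v = 848.2·(-0.04321)/0.48173 + 248.5 = 172.4113
M3: Pc = R·M3+t = (-0.02489, -0.02655, +0.46089); u = 875.5·(-0.02489)/0.46089 + 338.1 = 290.8262, v = 848.2·(-0.02655)/0.46089 + 248.5 = 199.6428

c0=(332.44, 385.76) c1=(524.76, 348.28) c2=(473.67, 172.41) c3=(290.83, 199.64)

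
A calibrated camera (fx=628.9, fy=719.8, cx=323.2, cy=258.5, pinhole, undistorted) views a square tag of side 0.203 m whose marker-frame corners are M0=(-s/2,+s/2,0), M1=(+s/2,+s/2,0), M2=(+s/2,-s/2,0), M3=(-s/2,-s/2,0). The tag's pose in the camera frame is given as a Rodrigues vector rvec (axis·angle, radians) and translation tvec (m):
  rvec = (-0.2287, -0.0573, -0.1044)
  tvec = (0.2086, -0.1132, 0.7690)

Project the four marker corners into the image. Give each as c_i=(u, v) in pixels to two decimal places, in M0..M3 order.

Intrinsics K: fx=628.9, fy=719.8, cx=323.2, cy=258.5
Marker side s = 0.203 m; corners in marker frame (Z=0):
  M0 = (-0.1015, +0.1015, 0)
  M1 = (+0.1015, +0.1015, 0)
  M2 = (+0.1015, -0.1015, 0)
  M3 = (-0.1015, -0.1015, 0)
rvec = (-0.2287, -0.0573, -0.1044), |rvec| = θ = 0.25785 rad = 14.774°
Rodrigues: sinθ=0.25500, 1−cosθ=0.03306; R = I + sinθ·[k]× + (1−cosθ)·[k]×²:
    [+0.99295 +0.10976 -0.04480]
    [-0.09673 +0.96857 +0.22915]
    [+0.06854 -0.22320 +0.97236]
t = (0.2086, -0.1132, 0.7690) m
M0: Pc = R·M0+t = (+0.11896, -0.00507, +0.73939); u = 628.9·(+0.11896)/0.73939 + 323.2 = 424.3808, v = 719.8·(-0.00507)/0.73939 + 258.5 = 253.5627
M1: Pc = R·M1+t = (+0.32053, -0.02471, +0.75330); u = 628.9·(+0.32053)/0.75330 + 323.2 = 590.7929, v = 719.8·(-0.02471)/0.75330 + 258.5 = 234.8908
M2: Pc = R·M2+t = (+0.29824, -0.22133, +0.79861); u = 628.9·(+0.29824)/0.79861 + 323.2 = 558.0641, v = 719.8·(-0.22133)/0.79861 + 258.5 = 59.0136
M3: Pc = R·M3+t = (+0.09667, -0.20169, +0.78470); u = 628.9·(+0.09667)/0.78470 + 323.2 = 400.6805, v = 719.8·(-0.20169)/0.78470 + 258.5 = 73.4888

c0=(424.38, 253.56) c1=(590.79, 234.89) c2=(558.06, 59.01) c3=(400.68, 73.49)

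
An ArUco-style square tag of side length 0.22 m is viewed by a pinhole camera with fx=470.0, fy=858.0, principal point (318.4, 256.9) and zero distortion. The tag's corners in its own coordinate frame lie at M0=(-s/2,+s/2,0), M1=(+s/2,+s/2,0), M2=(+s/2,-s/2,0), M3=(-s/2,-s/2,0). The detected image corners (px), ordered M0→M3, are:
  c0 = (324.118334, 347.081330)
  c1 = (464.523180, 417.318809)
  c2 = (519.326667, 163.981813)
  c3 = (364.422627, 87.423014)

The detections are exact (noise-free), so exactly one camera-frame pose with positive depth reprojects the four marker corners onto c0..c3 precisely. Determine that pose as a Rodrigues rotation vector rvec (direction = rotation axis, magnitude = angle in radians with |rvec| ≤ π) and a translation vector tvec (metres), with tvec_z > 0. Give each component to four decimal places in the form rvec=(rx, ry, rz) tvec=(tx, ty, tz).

Intrinsics K: fx=470.0, fy=858.0, cx=318.4, cy=256.9
Marker side s = 0.22 m; corners in marker frame (Z=0):
  M0 = (-0.1100, +0.1100, 0)
  M1 = (+0.1100, +0.1100, 0)
  M2 = (+0.1100, -0.1100, 0)
  M3 = (-0.1100, -0.1100, 0)
Detected image corners:
  c0 = (324.118334, 347.081330) px
  c1 = (464.523180, 417.318809) px
  c2 = (519.326667, 163.981813) px
  c3 = (364.422627, 87.423014) px
Planar DLT: solve 8×8 A·h = b for H (H[2,2]=1):
  H  [+663.54383 -31.42050 +416.82564]
  H  [+329.27842 +1278.09608 +260.12468]
  H  [-0.01438 +0.44172 +1.00000]
B = K⁻¹H; ‖b₁‖=1.473627, ‖b₂‖=1.473627; λ = 2/(‖b₁‖+‖b₂‖) = 0.678598, sign → tz>0 ⇒ λ=+0.678598
r₁ = λ·B[:,0] = (+0.96465,+0.26335,-0.00976); r₂ = λ·B[:,1] = (-0.24843,+0.92110,+0.29975)
r₃ = r₁×r₂ = (+0.08793,-0.28673,+0.95397); SVD([r₁ r₂ r₃]) → R = UVᵀ:
  R  [+0.96465 -0.24843 +0.08793]
  R  [+0.26335 +0.92110 -0.28673]
  R  [-0.00976 +0.29975 +0.95397]
t = (+0.14211, +0.00255, +0.67860) m
tr R = 2.839724; θ = arccos((tr R − 1)/2) = 0.403068 rad = 23.094°
axis k = ((R−Rᵀ)₃₂, (R−Rᵀ)₁₃, (R−Rᵀ)₂₁) / (2 sinθ) = (+0.747596, +0.124519, +0.652376)
rvec = θ·k = (+0.301332, +0.050190, +0.262952)

rvec=(0.3013, 0.0502, 0.2630) tvec=(0.1421, 0.0026, 0.6786)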